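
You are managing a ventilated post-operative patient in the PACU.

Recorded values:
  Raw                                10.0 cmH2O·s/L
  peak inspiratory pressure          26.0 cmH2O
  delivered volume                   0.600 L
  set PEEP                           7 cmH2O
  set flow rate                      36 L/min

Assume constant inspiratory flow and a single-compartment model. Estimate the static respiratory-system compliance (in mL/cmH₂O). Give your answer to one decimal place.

Flow: 36 L/min ÷ 60 = 0.6 L/s.
Equation of motion (constant flow): PIP = Vt/C + R·V̇ + PEEP.
Vt/C = PIP − R·V̇ − PEEP = 26.0 − 10.0×0.6 − 7 = 26.0 − 6.0 − 7 = 13.0 cmH2O.
C = Vt / 13.0 = 600 / 13.0 = 46.154 mL/cmH2O.

46.2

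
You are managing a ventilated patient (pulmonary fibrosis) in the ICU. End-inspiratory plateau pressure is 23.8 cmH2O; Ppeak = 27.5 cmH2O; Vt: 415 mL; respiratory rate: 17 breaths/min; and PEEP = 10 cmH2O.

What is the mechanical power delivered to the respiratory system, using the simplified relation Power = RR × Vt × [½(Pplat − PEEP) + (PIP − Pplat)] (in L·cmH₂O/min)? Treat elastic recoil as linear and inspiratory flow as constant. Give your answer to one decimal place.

74.8

Per-breath work = Vt × [½(Pplat−PEEP) + (PIP−Pplat)] = 0.415 × [0.5×13.8 + 3.7] = 0.415 × 10.6 = 4.399 L·cmH2O.
Power = 17 × 4.399 = 74.783 L·cmH2O/min.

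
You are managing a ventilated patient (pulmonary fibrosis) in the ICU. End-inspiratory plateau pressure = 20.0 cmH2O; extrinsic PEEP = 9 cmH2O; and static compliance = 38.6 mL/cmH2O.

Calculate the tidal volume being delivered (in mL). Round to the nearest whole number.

425

Vt = Cstat × (Pplat − PEEP) = 38.6 × (20.0 − 9) = 38.6 × 11.0 = 424.6 mL.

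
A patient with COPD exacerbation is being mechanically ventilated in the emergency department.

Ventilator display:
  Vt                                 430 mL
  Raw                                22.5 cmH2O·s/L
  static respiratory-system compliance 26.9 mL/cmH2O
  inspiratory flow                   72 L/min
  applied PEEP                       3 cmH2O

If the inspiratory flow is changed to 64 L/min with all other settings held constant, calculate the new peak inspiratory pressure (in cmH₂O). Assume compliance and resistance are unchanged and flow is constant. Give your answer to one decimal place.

43.0

Flow: 72 L/min ÷ 60 = 1.2 L/s.
New flow: 64 L/min ÷ 60 = 1.0667 L/s.
PIP = Vt/C + R·V̇ + PEEP (constant-flow equation of motion).
Only the resistive term changes: ΔPIP = R × ΔV̇ = 22.5 × (1.0667 − 1.2) = 22.5 × -0.1333 = -2.999 cmH2O.
Original PIP = 430/26.9 + 22.5×1.2 + 3 = 45.985 cmH2O; new PIP = 45.985 + (-2.999) = 42.986 cmH2O.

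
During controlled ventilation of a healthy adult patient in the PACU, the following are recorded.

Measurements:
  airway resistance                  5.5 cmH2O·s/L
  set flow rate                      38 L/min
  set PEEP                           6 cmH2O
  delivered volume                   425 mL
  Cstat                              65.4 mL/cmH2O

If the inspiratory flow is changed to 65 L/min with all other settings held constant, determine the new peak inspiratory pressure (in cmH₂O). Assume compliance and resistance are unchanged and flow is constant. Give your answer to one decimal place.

18.5

Flow: 38 L/min ÷ 60 = 0.6333 L/s.
New flow: 65 L/min ÷ 60 = 1.0833 L/s.
PIP = Vt/C + R·V̇ + PEEP (constant-flow equation of motion).
Only the resistive term changes: ΔPIP = R × ΔV̇ = 5.5 × (1.0833 − 0.6333) = 5.5 × 0.45 = 2.475 cmH2O.
Original PIP = 425/65.4 + 5.5×0.6333 + 6 = 15.982 cmH2O; new PIP = 15.982 + (2.475) = 18.457 cmH2O.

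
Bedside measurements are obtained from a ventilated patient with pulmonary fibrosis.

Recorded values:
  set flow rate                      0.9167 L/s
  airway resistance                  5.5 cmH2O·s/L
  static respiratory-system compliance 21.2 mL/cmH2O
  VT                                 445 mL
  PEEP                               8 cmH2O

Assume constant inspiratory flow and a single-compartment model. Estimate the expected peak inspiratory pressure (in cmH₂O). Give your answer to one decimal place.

Equation of motion (constant flow): PIP = Vt/C + R·V̇ + PEEP.
PIP = 445/21.2 + 5.5×0.9167 + 8 = 20.991 + 5.042 + 8 = 34.033 cmH2O.

34.0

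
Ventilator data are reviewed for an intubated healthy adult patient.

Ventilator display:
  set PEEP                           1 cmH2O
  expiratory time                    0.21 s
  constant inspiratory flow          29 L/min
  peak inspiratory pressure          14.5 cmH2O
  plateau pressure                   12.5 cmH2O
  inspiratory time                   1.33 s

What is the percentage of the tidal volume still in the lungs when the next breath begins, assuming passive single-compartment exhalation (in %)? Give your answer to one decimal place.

Flow: 29 L/min ÷ 60 = 0.4833 L/s.
Vt = flow × Ti = 0.4833 L/s × 1.33 s × 1000 mL/L = 642.79 mL.
R = (PIP − Pplat)/V̇ = (14.5 − 12.5) / 0.4833 = 2.0/0.4833 = 4.138 cmH2O·s/L.
C = Vt/(Pplat − PEEP) = 642.79 / (12.5 − 1) = 642.79/11.5 = 55.895 mL/cmH2O.
τ = R × C = 4.138 × 0.0559 L/cmH2O = 0.2313 s.
Fraction remaining at end-expiration = e^(−Te/τ) = e^(−0.21/0.2313) = 0.4034 → 40.34%.

40.3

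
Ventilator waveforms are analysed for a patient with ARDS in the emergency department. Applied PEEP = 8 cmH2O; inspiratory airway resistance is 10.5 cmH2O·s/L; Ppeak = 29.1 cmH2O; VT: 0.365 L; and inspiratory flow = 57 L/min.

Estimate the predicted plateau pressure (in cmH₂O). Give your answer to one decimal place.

Flow: 57 L/min ÷ 60 = 0.95 L/s.
Pplat = PIP − Raw × flow = 29.1 − 10.5 × 0.95 = 29.1 − 9.975 = 19.125 cmH2O.

19.1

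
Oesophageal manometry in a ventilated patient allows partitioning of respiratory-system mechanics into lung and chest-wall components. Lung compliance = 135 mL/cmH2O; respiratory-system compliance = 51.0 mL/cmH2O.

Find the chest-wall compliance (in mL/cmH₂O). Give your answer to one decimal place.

82.0

1/Ccw = 1/Crs − 1/CL.
1/Ccw = 1/51.0 − 1/135 = 0.0122.
Ccw = 81.967 mL/cmH2O.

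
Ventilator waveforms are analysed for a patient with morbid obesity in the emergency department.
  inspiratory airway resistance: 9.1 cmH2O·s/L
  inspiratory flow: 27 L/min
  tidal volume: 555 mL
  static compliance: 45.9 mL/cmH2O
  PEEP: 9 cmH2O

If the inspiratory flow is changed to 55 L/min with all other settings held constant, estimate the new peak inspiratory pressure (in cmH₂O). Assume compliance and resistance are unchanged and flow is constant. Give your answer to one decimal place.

29.4

Flow: 27 L/min ÷ 60 = 0.45 L/s.
New flow: 55 L/min ÷ 60 = 0.9167 L/s.
PIP = Vt/C + R·V̇ + PEEP (constant-flow equation of motion).
Only the resistive term changes: ΔPIP = R × ΔV̇ = 9.1 × (0.9167 − 0.45) = 9.1 × 0.4667 = 4.247 cmH2O.
Original PIP = 555/45.9 + 9.1×0.45 + 9 = 25.187 cmH2O; new PIP = 25.187 + (4.247) = 29.434 cmH2O.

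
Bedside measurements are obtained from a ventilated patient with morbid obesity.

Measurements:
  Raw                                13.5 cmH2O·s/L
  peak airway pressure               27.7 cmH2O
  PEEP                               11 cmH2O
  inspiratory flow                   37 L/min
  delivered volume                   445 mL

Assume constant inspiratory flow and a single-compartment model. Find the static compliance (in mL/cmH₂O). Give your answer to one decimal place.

Flow: 37 L/min ÷ 60 = 0.6167 L/s.
Equation of motion (constant flow): PIP = Vt/C + R·V̇ + PEEP.
Vt/C = PIP − R·V̇ − PEEP = 27.7 − 13.5×0.6167 − 11 = 27.7 − 8.325 − 11 = 8.375 cmH2O.
C = Vt / 8.375 = 445 / 8.375 = 53.134 mL/cmH2O.

53.1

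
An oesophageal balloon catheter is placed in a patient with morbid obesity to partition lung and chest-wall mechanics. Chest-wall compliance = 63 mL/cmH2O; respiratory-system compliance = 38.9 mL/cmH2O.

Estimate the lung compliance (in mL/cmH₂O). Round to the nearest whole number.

102

1/CL = 1/Crs − 1/Ccw.
1/CL = 1/38.9 − 1/63 = 0.009834.
CL = 101.69 mL/cmH2O.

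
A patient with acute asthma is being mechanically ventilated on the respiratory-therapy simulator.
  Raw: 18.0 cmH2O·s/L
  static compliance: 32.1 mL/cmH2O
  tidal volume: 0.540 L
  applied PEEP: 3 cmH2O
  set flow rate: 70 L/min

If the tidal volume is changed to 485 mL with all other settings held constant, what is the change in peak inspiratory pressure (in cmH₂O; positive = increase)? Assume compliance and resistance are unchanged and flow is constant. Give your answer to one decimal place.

-1.7

PIP = Vt/C + R·V̇ + PEEP (constant-flow equation of motion).
Only the elastic term changes: ΔPIP = ΔVt / C = (485 − 540) / 32.1 = -1.713 cmH2O.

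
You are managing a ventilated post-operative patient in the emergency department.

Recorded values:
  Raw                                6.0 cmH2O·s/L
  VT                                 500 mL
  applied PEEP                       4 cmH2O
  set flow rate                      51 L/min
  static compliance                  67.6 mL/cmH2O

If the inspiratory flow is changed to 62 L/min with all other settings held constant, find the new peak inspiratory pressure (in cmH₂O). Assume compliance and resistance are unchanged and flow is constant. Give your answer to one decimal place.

Flow: 51 L/min ÷ 60 = 0.85 L/s.
New flow: 62 L/min ÷ 60 = 1.0333 L/s.
PIP = Vt/C + R·V̇ + PEEP (constant-flow equation of motion).
Only the resistive term changes: ΔPIP = R × ΔV̇ = 6.0 × (1.0333 − 0.85) = 6.0 × 0.1833 = 1.1 cmH2O.
Original PIP = 500/67.6 + 6.0×0.85 + 4 = 16.496 cmH2O; new PIP = 16.496 + (1.1) = 17.596 cmH2O.

17.6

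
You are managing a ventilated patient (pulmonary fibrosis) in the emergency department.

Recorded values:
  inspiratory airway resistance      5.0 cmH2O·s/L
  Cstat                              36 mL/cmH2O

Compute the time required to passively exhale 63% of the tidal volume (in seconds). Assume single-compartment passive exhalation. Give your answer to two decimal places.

0.18

τ = R × C = 5.0 × 36 mL/cmH2O = 5.0 × 0.036 L/cmH2O = 0.18 s.
Exhaled fraction f = 1 − e^(−t/τ) → t = −τ·ln(1 − f) = −0.18·ln(0.37) = 0.179 s.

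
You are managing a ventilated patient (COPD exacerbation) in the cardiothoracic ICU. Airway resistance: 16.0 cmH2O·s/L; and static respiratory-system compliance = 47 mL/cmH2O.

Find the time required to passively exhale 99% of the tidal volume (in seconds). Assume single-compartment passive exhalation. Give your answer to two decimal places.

τ = R × C = 16.0 × 47 mL/cmH2O = 16.0 × 0.047 L/cmH2O = 0.752 s.
Exhaled fraction f = 1 − e^(−t/τ) → t = −τ·ln(1 − f) = −0.752·ln(0.01) = 3.463 s.

3.46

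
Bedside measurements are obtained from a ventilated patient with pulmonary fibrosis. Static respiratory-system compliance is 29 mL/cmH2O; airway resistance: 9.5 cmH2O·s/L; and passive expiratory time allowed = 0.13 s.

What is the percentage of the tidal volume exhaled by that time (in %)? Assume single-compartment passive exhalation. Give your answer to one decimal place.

37.6

τ = R × C = 9.5 × 29 mL/cmH2O = 9.5 × 0.029 L/cmH2O = 0.2755 s.
Passive exhalation: V(t)/V₀ = e^(−t/τ) = e^(−0.13/0.2755) = 0.6238.
Fraction exhaled = 1 − 0.6238 = 0.3762 → 37.62%.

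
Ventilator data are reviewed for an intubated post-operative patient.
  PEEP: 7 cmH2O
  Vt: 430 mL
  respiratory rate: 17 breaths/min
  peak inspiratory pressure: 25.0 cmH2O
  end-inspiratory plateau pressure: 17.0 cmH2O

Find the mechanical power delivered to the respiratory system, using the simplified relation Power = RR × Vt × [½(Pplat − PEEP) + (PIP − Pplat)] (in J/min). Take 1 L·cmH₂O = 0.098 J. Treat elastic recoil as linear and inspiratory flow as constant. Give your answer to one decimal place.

Per-breath work = Vt × [½(Pplat−PEEP) + (PIP−Pplat)] = 0.430 × [0.5×10.0 + 8.0] = 0.430 × 13.0 = 5.59 L·cmH2O.
Power = 17 × 5.59 = 95.03 L·cmH2O/min.
× 0.098 J/(L·cmH2O) → 9.313 J/min.

9.3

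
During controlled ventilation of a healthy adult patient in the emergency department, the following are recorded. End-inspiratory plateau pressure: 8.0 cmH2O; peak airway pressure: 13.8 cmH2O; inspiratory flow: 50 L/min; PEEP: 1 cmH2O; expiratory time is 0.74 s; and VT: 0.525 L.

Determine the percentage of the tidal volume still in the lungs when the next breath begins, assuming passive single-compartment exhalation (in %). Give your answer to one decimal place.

24.2

Flow: 50 L/min ÷ 60 = 0.8333 L/s.
R = (PIP − Pplat)/V̇ = (13.8 − 8.0) / 0.8333 = 5.8/0.8333 = 6.96 cmH2O·s/L.
C = Vt/(Pplat − PEEP) = 525.0 / (8.0 − 1) = 525.0/7.0 = 75.0 mL/cmH2O.
τ = R × C = 6.96 × 0.075 L/cmH2O = 0.522 s.
Fraction remaining at end-expiration = e^(−Te/τ) = e^(−0.74/0.522) = 0.2423 → 24.23%.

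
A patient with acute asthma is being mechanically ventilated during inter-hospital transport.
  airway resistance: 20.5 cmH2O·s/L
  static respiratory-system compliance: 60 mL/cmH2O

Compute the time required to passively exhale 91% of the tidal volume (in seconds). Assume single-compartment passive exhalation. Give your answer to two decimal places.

2.96

τ = R × C = 20.5 × 60 mL/cmH2O = 20.5 × 0.060 L/cmH2O = 1.23 s.
Exhaled fraction f = 1 − e^(−t/τ) → t = −τ·ln(1 − f) = −1.23·ln(0.09) = 2.962 s.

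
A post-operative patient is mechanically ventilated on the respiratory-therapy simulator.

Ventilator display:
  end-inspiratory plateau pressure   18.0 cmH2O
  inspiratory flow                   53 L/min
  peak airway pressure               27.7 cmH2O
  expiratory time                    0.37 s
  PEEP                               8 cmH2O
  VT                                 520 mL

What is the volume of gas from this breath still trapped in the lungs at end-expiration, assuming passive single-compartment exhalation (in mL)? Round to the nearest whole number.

272

Flow: 53 L/min ÷ 60 = 0.8833 L/s.
R = (PIP − Pplat)/V̇ = (27.7 − 18.0) / 0.8833 = 9.7/0.8833 = 10.982 cmH2O·s/L.
C = Vt/(Pplat − PEEP) = 520.0 / (18.0 − 8) = 520.0/10.0 = 52.0 mL/cmH2O.
τ = R × C = 10.982 × 0.052 L/cmH2O = 0.5711 s.
Fraction remaining = e^(−Te/τ) = e^(−0.37/0.5711) = 0.5232.
Trapped volume = 520.0 × 0.5232 = 272.06 mL.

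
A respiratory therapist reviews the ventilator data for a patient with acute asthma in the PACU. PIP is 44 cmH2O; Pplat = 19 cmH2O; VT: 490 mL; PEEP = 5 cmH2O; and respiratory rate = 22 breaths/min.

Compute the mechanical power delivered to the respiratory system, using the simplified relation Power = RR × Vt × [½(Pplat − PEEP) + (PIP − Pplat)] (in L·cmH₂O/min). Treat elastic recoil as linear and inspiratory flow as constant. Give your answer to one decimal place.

345.0

Per-breath work = Vt × [½(Pplat−PEEP) + (PIP−Pplat)] = 0.490 × [0.5×14.0 + 25.0] = 0.490 × 32.0 = 15.68 L·cmH2O.
Power = 22 × 15.68 = 344.96 L·cmH2O/min.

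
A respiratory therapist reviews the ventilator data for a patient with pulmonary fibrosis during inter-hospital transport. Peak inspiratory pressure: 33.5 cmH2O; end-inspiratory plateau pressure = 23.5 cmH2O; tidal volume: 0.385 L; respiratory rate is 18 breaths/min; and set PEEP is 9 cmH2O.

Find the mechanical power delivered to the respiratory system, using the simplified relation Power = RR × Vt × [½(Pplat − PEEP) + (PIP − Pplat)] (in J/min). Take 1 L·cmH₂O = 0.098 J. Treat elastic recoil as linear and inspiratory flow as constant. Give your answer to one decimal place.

11.7

Per-breath work = Vt × [½(Pplat−PEEP) + (PIP−Pplat)] = 0.385 × [0.5×14.5 + 10.0] = 0.385 × 17.25 = 6.641 L·cmH2O.
Power = 18 × 6.641 = 119.54 L·cmH2O/min.
× 0.098 J/(L·cmH2O) → 11.715 J/min.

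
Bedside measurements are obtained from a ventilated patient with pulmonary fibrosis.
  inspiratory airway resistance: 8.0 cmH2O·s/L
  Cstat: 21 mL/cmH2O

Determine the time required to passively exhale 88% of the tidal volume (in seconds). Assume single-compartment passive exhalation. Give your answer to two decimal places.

τ = R × C = 8.0 × 21 mL/cmH2O = 8.0 × 0.021 L/cmH2O = 0.168 s.
Exhaled fraction f = 1 − e^(−t/τ) → t = −τ·ln(1 − f) = −0.168·ln(0.12) = 0.3562 s.

0.36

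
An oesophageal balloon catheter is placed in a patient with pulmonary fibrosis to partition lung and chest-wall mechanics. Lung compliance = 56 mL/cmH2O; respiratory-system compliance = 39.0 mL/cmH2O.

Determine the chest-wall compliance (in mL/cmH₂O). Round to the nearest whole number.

1/Ccw = 1/Crs − 1/CL.
1/Ccw = 1/39.0 − 1/56 = 0.007784.
Ccw = 128.47 mL/cmH2O.

128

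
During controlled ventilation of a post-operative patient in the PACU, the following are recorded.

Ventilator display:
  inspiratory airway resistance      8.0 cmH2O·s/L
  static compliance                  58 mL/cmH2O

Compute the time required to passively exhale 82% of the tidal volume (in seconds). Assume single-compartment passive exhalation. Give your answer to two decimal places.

τ = R × C = 8.0 × 58 mL/cmH2O = 8.0 × 0.058 L/cmH2O = 0.464 s.
Exhaled fraction f = 1 − e^(−t/τ) → t = −τ·ln(1 − f) = −0.464·ln(0.18) = 0.7957 s.

0.80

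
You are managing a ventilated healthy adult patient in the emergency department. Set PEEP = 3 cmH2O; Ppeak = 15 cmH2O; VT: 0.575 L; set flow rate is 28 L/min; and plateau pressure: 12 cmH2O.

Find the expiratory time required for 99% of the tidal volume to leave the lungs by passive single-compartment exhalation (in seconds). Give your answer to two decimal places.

Flow: 28 L/min ÷ 60 = 0.4667 L/s.
R = (PIP − Pplat)/V̇ = (15 − 12) / 0.4667 = 3.0/0.4667 = 6.428 cmH2O·s/L.
C = Vt/(Pplat − PEEP) = 575.0 / (12 − 3) = 575.0/9.0 = 63.889 mL/cmH2O.
τ = R × C = 6.428 × 0.06389 L/cmH2O = 0.4107 s.
t = −τ·ln(1 − 0.99) = −0.4107·ln(0.01) = 1.891 s.

1.89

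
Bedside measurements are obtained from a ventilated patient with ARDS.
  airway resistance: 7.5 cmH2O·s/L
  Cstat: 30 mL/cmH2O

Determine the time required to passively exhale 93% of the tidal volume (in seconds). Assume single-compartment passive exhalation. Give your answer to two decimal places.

0.60

τ = R × C = 7.5 × 30 mL/cmH2O = 7.5 × 0.030 L/cmH2O = 0.225 s.
Exhaled fraction f = 1 − e^(−t/τ) → t = −τ·ln(1 − f) = −0.225·ln(0.07) = 0.5983 s.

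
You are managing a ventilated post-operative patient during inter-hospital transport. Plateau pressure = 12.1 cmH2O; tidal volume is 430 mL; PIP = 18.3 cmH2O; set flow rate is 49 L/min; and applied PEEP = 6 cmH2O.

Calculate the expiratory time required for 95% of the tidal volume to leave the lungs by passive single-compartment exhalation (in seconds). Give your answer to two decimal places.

Flow: 49 L/min ÷ 60 = 0.8167 L/s.
R = (PIP − Pplat)/V̇ = (18.3 − 12.1) / 0.8167 = 6.2/0.8167 = 7.592 cmH2O·s/L.
C = Vt/(Pplat − PEEP) = 430.0 / (12.1 − 6) = 430.0/6.1 = 70.492 mL/cmH2O.
τ = R × C = 7.592 × 0.07049 L/cmH2O = 0.5352 s.
t = −τ·ln(1 − 0.95) = −0.5352·ln(0.05) = 1.603 s.

1.60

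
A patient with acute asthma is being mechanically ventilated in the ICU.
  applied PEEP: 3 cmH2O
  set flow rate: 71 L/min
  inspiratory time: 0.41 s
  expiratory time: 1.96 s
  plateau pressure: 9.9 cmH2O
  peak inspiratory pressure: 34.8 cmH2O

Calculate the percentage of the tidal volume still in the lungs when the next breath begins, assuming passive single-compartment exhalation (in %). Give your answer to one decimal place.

26.6

Flow: 71 L/min ÷ 60 = 1.1833 L/s.
Vt = flow × Ti = 1.1833 L/s × 0.41 s × 1000 mL/L = 485.15 mL.
R = (PIP − Pplat)/V̇ = (34.8 − 9.9) / 1.1833 = 24.9/1.1833 = 21.043 cmH2O·s/L.
C = Vt/(Pplat − PEEP) = 485.15 / (9.9 − 3) = 485.15/6.9 = 70.312 mL/cmH2O.
τ = R × C = 21.043 × 0.07031 L/cmH2O = 1.48 s.
Fraction remaining at end-expiration = e^(−Te/τ) = e^(−1.96/1.48) = 0.266 → 26.6%.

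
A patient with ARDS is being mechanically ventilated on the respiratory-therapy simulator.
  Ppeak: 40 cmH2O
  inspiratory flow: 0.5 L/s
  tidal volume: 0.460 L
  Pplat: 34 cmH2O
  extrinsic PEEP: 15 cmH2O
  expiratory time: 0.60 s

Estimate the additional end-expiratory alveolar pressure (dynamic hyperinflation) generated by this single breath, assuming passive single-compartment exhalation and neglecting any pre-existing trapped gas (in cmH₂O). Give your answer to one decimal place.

2.4

R = (PIP − Pplat)/V̇ = (40 − 34) / 0.5 = 6.0/0.5 = 12.0 cmH2O·s/L.
C = Vt/(Pplat − PEEP) = 460.0 / (34 − 15) = 460.0/19.0 = 24.211 mL/cmH2O.
τ = R × C = 12.0 × 0.02421 L/cmH2O = 0.2905 s.
Fraction remaining = e^(−Te/τ) = e^(−0.60/0.2905) = 0.1268; trapped volume = 460.0 × 0.1268 = 58.328 mL.
Additional alveolar pressure from trapping ≈ V_trapped / C = 58.328 / 24.211 = 2.409 cmH2O.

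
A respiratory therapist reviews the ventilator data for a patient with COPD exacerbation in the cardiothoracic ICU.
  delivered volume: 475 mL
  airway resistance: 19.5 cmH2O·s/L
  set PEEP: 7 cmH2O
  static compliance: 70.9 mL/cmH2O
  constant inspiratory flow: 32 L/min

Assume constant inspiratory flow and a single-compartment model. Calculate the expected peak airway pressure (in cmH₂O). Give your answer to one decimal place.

Flow: 32 L/min ÷ 60 = 0.5333 L/s.
Equation of motion (constant flow): PIP = Vt/C + R·V̇ + PEEP.
PIP = 475/70.9 + 19.5×0.5333 + 7 = 6.7 + 10.399 + 7 = 24.099 cmH2O.

24.1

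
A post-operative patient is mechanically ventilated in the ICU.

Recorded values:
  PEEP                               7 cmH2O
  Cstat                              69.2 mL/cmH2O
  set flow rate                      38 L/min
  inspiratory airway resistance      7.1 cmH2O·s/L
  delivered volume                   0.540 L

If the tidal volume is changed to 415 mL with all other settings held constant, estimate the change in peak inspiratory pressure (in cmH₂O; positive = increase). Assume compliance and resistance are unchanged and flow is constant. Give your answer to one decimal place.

-1.8

PIP = Vt/C + R·V̇ + PEEP (constant-flow equation of motion).
Only the elastic term changes: ΔPIP = ΔVt / C = (415 − 540) / 69.2 = -1.806 cmH2O.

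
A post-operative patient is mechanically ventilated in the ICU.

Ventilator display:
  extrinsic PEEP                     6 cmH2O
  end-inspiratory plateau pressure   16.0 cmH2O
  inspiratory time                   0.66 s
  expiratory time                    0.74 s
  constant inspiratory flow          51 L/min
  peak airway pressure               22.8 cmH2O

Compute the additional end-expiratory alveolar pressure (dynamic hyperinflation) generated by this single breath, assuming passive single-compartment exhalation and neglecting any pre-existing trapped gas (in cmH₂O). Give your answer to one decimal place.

1.9

Flow: 51 L/min ÷ 60 = 0.85 L/s.
Vt = flow × Ti = 0.85 L/s × 0.66 s × 1000 mL/L = 561.0 mL.
R = (PIP − Pplat)/V̇ = (22.8 − 16.0) / 0.85 = 6.8/0.85 = 8.0 cmH2O·s/L.
C = Vt/(Pplat − PEEP) = 561.0 / (16.0 − 6) = 561.0/10.0 = 56.1 mL/cmH2O.
τ = R × C = 8.0 × 0.0561 L/cmH2O = 0.4488 s.
Fraction remaining = e^(−Te/τ) = e^(−0.74/0.4488) = 0.1923; trapped volume = 561.0 × 0.1923 = 107.88 mL.
Additional alveolar pressure from trapping ≈ V_trapped / C = 107.88 / 56.1 = 1.923 cmH2O.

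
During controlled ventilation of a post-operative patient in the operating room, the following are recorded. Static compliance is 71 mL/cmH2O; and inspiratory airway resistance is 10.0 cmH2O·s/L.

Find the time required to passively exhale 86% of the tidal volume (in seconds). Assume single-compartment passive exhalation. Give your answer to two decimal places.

1.40

τ = R × C = 10.0 × 71 mL/cmH2O = 10.0 × 0.071 L/cmH2O = 0.71 s.
Exhaled fraction f = 1 − e^(−t/τ) → t = −τ·ln(1 − f) = −0.71·ln(0.14) = 1.396 s.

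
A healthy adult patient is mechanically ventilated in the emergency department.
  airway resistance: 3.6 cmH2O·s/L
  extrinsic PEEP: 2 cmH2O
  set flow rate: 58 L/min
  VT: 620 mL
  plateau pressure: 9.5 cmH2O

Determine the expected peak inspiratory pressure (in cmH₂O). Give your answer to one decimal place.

13.0

Flow: 58 L/min ÷ 60 = 0.9667 L/s.
PIP = Pplat + Raw × flow = 9.5 + 3.6 × 0.9667 = 9.5 + 3.48 = 12.98 cmH2O.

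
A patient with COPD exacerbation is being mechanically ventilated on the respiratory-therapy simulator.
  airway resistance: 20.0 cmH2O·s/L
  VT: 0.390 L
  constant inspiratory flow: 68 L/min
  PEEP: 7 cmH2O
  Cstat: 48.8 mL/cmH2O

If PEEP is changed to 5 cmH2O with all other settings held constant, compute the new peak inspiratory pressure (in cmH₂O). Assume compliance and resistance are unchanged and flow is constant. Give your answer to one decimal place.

35.7

Flow: 68 L/min ÷ 60 = 1.1333 L/s.
PIP = Vt/C + R·V̇ + PEEP (constant-flow equation of motion).
Only the baseline term changes: ΔPIP = ΔPEEP = 5 − 7 = -2.0 cmH2O.
Original PIP = 390/48.8 + 20.0×1.1333 + 7 = 37.658 cmH2O; new PIP = 37.658 + (-2.0) = 35.658 cmH2O.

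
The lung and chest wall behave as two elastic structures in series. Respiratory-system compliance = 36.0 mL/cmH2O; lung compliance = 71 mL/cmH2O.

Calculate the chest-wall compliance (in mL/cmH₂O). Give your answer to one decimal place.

73.0

1/Ccw = 1/Crs − 1/CL.
1/Ccw = 1/36.0 − 1/71 = 0.01369.
Ccw = 73.046 mL/cmH2O.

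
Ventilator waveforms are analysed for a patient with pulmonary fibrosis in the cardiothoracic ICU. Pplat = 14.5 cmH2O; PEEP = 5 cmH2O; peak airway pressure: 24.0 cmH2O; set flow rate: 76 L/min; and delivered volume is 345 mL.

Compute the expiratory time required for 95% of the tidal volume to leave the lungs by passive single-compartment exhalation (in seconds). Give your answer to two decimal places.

0.82

Flow: 76 L/min ÷ 60 = 1.2667 L/s.
R = (PIP − Pplat)/V̇ = (24.0 − 14.5) / 1.2667 = 9.5/1.2667 = 7.5 cmH2O·s/L.
C = Vt/(Pplat − PEEP) = 345.0 / (14.5 − 5) = 345.0/9.5 = 36.316 mL/cmH2O.
τ = R × C = 7.5 × 0.03632 L/cmH2O = 0.2724 s.
t = −τ·ln(1 − 0.95) = −0.2724·ln(0.05) = 0.816 s.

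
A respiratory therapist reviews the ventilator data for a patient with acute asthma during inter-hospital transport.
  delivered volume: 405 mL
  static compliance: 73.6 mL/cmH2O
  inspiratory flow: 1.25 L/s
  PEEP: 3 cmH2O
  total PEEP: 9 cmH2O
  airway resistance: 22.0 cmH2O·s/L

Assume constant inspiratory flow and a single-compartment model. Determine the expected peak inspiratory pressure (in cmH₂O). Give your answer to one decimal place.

Total PEEP = 9 cmH2O (set 3 + intrinsic 6); this is the baseline alveolar pressure.
Equation of motion (constant flow): PIP = Vt/C + R·V̇ + PEEP.
PIP = 405/73.6 + 22.0×1.25 + 9 = 5.503 + 27.5 + 9 = 42.003 cmH2O.

42.0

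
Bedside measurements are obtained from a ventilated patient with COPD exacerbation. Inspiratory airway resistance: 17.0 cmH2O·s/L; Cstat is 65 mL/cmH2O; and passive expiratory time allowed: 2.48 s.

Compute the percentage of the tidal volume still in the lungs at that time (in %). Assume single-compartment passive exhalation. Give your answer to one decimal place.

τ = R × C = 17.0 × 65 mL/cmH2O = 17.0 × 0.065 L/cmH2O = 1.105 s.
Passive exhalation: V(t)/V₀ = e^(−t/τ) = e^(−2.48/1.105) = 0.106.
Fraction remaining = 0.106 → 10.6%.

10.6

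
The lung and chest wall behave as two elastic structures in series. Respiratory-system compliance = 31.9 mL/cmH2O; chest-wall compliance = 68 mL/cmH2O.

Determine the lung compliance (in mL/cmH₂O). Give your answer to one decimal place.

1/CL = 1/Crs − 1/Ccw.
1/CL = 1/31.9 − 1/68 = 0.01664.
CL = 60.096 mL/cmH2O.

60.1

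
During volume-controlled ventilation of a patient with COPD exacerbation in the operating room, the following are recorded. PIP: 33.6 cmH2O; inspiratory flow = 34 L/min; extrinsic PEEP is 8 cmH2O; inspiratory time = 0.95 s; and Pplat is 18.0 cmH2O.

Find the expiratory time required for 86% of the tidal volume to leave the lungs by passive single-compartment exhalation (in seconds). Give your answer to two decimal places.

Flow: 34 L/min ÷ 60 = 0.5667 L/s.
Vt = flow × Ti = 0.5667 L/s × 0.95 s × 1000 mL/L = 538.37 mL.
R = (PIP − Pplat)/V̇ = (33.6 − 18.0) / 0.5667 = 15.6/0.5667 = 27.528 cmH2O·s/L.
C = Vt/(Pplat − PEEP) = 538.37 / (18.0 − 8) = 538.37/10.0 = 53.837 mL/cmH2O.
τ = R × C = 27.528 × 0.05384 L/cmH2O = 1.482 s.
t = −τ·ln(1 − 0.86) = −1.482·ln(0.14) = 2.914 s.

2.91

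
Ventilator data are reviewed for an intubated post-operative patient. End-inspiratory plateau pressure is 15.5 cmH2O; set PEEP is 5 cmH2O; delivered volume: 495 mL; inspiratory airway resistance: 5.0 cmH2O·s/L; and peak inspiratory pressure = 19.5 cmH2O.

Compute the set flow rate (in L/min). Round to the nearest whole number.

flow = (PIP − Pplat) / Raw = (19.5 − 15.5) / 5.0 = 0.8 L/s × 60 = 48.0 L/min.

48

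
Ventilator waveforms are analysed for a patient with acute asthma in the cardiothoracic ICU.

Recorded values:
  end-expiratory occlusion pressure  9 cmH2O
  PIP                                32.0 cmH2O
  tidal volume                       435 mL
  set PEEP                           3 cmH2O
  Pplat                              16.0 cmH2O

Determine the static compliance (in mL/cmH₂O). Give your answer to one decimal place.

End-expiratory occlusion gives total PEEP = 9 cmH2O (intrinsic PEEP = 9 − 3 = 6). Use total PEEP for the elastic gradient.
Cstat = Vt / (Pplat − PEEPtotal) = 435 / (16.0 − 9) = 435 / 7.0 = 62.143 mL/cmH2O.

62.1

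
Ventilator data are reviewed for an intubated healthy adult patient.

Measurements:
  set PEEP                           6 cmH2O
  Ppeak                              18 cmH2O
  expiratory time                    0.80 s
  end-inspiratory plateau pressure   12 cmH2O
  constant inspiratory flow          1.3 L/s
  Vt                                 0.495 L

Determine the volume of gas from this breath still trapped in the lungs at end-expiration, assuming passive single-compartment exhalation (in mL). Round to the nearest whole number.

61

R = (PIP − Pplat)/V̇ = (18 − 12) / 1.3 = 6.0/1.3 = 4.615 cmH2O·s/L.
C = Vt/(Pplat − PEEP) = 495.0 / (12 − 6) = 495.0/6.0 = 82.5 mL/cmH2O.
τ = R × C = 4.615 × 0.0825 L/cmH2O = 0.3807 s.
Fraction remaining = e^(−Te/τ) = e^(−0.80/0.3807) = 0.1223.
Trapped volume = 495.0 × 0.1223 = 60.539 mL.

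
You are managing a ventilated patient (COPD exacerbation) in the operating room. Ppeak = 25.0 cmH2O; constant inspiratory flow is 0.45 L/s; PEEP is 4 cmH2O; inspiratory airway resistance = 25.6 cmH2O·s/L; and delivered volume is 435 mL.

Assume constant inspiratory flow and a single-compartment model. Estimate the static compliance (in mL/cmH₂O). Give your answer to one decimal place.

45.9

Equation of motion (constant flow): PIP = Vt/C + R·V̇ + PEEP.
Vt/C = PIP − R·V̇ − PEEP = 25.0 − 25.6×0.45 − 4 = 25.0 − 11.52 − 4 = 9.48 cmH2O.
C = Vt / 9.48 = 435 / 9.48 = 45.886 mL/cmH2O.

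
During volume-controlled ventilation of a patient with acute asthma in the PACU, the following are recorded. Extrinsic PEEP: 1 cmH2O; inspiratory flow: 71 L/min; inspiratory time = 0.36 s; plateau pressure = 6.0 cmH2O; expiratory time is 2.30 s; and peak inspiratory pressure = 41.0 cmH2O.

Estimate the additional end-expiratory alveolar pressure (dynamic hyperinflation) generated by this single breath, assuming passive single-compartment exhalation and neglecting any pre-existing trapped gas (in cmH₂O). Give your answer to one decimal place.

2.0

Flow: 71 L/min ÷ 60 = 1.1833 L/s.
Vt = flow × Ti = 1.1833 L/s × 0.36 s × 1000 mL/L = 425.99 mL.
R = (PIP − Pplat)/V̇ = (41.0 − 6.0) / 1.1833 = 35.0/1.1833 = 29.578 cmH2O·s/L.
C = Vt/(Pplat − PEEP) = 425.99 / (6.0 − 1) = 425.99/5.0 = 85.198 mL/cmH2O.
τ = R × C = 29.578 × 0.0852 L/cmH2O = 2.52 s.
Fraction remaining = e^(−Te/τ) = e^(−2.30/2.52) = 0.4014; trapped volume = 425.99 × 0.4014 = 170.99 mL.
Additional alveolar pressure from trapping ≈ V_trapped / C = 170.99 / 85.198 = 2.007 cmH2O.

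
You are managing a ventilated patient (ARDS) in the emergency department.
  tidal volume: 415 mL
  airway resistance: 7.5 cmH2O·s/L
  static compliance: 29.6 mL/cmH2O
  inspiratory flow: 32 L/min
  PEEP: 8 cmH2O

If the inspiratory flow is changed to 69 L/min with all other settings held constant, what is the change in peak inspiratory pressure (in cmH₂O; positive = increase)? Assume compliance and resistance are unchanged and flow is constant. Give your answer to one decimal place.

4.6

Flow: 32 L/min ÷ 60 = 0.5333 L/s.
New flow: 69 L/min ÷ 60 = 1.15 L/s.
PIP = Vt/C + R·V̇ + PEEP (constant-flow equation of motion).
Only the resistive term changes: ΔPIP = R × ΔV̇ = 7.5 × (1.15 − 0.5333) = 7.5 × 0.6167 = 4.625 cmH2O.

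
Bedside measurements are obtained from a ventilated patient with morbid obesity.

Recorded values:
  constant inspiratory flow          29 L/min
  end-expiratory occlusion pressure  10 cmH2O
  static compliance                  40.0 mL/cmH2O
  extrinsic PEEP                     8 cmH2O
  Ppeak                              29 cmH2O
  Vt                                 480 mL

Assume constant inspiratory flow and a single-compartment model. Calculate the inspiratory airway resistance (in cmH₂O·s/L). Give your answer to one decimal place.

Flow: 29 L/min ÷ 60 = 0.4833 L/s.
Total PEEP = 10 cmH2O (set 8 + intrinsic 2); this is the baseline alveolar pressure.
Equation of motion (constant flow): PIP = Vt/C + R·V̇ + PEEP.
R·V̇ = PIP − Vt/C − PEEP = 29 − 480/40.0 − 10 = 29 − 12.0 − 10 = 7.0 cmH2O.
R = 7.0 / 0.4833 = 14.484 cmH2O·s/L.

14.5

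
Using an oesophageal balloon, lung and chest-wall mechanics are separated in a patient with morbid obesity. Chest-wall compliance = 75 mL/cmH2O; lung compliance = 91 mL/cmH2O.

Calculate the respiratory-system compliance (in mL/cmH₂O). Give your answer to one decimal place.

41.1

Lung and chest wall are elastances in series: 1/Crs = 1/CL + 1/Ccw.
1/Crs = 1/91 + 1/75 = 0.02432.
Crs = 41.118 mL/cmH2O.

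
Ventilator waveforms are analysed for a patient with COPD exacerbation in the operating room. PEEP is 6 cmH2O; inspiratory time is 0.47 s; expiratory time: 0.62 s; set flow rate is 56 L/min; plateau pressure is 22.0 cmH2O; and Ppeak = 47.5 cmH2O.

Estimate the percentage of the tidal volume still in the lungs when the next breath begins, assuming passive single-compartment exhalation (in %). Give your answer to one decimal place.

43.7

Flow: 56 L/min ÷ 60 = 0.9333 L/s.
Vt = flow × Ti = 0.9333 L/s × 0.47 s × 1000 mL/L = 438.65 mL.
R = (PIP − Pplat)/V̇ = (47.5 − 22.0) / 0.9333 = 25.5/0.9333 = 27.322 cmH2O·s/L.
C = Vt/(Pplat − PEEP) = 438.65 / (22.0 − 6) = 438.65/16.0 = 27.416 mL/cmH2O.
τ = R × C = 27.322 × 0.02742 L/cmH2O = 0.7492 s.
Fraction remaining at end-expiration = e^(−Te/τ) = e^(−0.62/0.7492) = 0.4371 → 43.71%.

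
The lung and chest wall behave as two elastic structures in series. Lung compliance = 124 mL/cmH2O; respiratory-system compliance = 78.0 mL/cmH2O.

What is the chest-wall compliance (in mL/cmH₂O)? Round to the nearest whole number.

210

1/Ccw = 1/Crs − 1/CL.
1/Ccw = 1/78.0 − 1/124 = 0.004756.
Ccw = 210.26 mL/cmH2O.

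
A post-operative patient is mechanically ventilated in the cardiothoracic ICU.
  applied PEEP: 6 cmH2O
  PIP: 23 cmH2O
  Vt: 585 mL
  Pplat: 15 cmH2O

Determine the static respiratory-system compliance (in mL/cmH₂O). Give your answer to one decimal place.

65.0

Cstat = Vt / (Pplat − PEEP) = 585 / (15 − 6) = 585 / 9.0 = 65.0 mL/cmH2O.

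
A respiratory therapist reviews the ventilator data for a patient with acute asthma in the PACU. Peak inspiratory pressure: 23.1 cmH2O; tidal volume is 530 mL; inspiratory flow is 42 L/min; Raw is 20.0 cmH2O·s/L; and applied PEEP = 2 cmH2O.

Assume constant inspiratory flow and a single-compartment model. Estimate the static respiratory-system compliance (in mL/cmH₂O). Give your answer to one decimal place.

Flow: 42 L/min ÷ 60 = 0.7 L/s.
Equation of motion (constant flow): PIP = Vt/C + R·V̇ + PEEP.
Vt/C = PIP − R·V̇ − PEEP = 23.1 − 20.0×0.7 − 2 = 23.1 − 14.0 − 2 = 7.1 cmH2O.
C = Vt / 7.1 = 530 / 7.1 = 74.648 mL/cmH2O.

74.6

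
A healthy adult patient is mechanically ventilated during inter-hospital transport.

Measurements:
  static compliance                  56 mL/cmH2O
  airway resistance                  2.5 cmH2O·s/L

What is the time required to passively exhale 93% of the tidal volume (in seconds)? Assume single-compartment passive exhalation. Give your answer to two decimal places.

0.37

τ = R × C = 2.5 × 56 mL/cmH2O = 2.5 × 0.056 L/cmH2O = 0.14 s.
Exhaled fraction f = 1 − e^(−t/τ) → t = −τ·ln(1 − f) = −0.14·ln(0.07) = 0.3723 s.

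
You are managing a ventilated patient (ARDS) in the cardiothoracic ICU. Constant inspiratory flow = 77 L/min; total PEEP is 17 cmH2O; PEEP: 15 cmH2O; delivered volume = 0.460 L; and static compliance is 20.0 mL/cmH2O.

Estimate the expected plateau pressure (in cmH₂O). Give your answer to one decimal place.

40.0

End-expiratory occlusion gives total PEEP = 17 cmH2O (intrinsic PEEP = 17 − 15 = 2). Use total PEEP for the elastic gradient.
Pplat = PEEPtotal + Vt / Cstat = 17 + 460 / 20.0 = 17 + 23.0 = 40.0 cmH2O.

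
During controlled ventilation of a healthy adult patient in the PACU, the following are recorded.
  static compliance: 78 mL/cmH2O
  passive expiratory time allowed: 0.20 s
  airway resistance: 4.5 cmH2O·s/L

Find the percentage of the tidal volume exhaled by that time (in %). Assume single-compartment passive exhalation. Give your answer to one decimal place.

τ = R × C = 4.5 × 78 mL/cmH2O = 4.5 × 0.078 L/cmH2O = 0.351 s.
Passive exhalation: V(t)/V₀ = e^(−t/τ) = e^(−0.20/0.351) = 0.5656.
Fraction exhaled = 1 − 0.5656 = 0.4344 → 43.44%.

43.4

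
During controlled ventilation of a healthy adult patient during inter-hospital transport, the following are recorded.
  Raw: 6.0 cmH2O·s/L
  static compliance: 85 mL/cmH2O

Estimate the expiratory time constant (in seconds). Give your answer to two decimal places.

0.51

τ = R × C = 6.0 × 85 mL/cmH2O = 6.0 × 0.085 L/cmH2O = 0.51 s.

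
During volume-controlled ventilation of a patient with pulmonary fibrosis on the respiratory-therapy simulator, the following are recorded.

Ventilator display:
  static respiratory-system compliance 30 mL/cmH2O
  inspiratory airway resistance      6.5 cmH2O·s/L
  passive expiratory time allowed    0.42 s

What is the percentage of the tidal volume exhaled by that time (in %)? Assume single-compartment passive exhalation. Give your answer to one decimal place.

τ = R × C = 6.5 × 30 mL/cmH2O = 6.5 × 0.030 L/cmH2O = 0.195 s.
Passive exhalation: V(t)/V₀ = e^(−t/τ) = e^(−0.42/0.195) = 0.116.
Fraction exhaled = 1 − 0.116 = 0.884 → 88.4%.

88.4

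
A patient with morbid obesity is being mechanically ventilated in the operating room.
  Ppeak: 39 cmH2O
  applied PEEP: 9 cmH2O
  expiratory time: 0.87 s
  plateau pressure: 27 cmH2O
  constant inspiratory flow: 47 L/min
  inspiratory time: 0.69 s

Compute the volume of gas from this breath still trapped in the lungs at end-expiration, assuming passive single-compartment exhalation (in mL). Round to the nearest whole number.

82

Flow: 47 L/min ÷ 60 = 0.7833 L/s.
Vt = flow × Ti = 0.7833 L/s × 0.69 s × 1000 mL/L = 540.48 mL.
R = (PIP − Pplat)/V̇ = (39 − 27) / 0.7833 = 12.0/0.7833 = 15.32 cmH2O·s/L.
C = Vt/(Pplat − PEEP) = 540.48 / (27 − 9) = 540.48/18.0 = 30.027 mL/cmH2O.
τ = R × C = 15.32 × 0.03003 L/cmH2O = 0.4601 s.
Fraction remaining = e^(−Te/τ) = e^(−0.87/0.4601) = 0.1509.
Trapped volume = 540.48 × 0.1509 = 81.558 mL.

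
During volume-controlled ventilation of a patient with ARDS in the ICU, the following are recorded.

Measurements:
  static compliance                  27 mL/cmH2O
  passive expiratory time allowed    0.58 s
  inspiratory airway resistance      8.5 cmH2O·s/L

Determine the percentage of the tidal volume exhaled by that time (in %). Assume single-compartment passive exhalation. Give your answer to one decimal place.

τ = R × C = 8.5 × 27 mL/cmH2O = 8.5 × 0.027 L/cmH2O = 0.2295 s.
Passive exhalation: V(t)/V₀ = e^(−t/τ) = e^(−0.58/0.2295) = 0.07988.
Fraction exhaled = 1 − 0.07988 = 0.9201 → 92.01%.

92.0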